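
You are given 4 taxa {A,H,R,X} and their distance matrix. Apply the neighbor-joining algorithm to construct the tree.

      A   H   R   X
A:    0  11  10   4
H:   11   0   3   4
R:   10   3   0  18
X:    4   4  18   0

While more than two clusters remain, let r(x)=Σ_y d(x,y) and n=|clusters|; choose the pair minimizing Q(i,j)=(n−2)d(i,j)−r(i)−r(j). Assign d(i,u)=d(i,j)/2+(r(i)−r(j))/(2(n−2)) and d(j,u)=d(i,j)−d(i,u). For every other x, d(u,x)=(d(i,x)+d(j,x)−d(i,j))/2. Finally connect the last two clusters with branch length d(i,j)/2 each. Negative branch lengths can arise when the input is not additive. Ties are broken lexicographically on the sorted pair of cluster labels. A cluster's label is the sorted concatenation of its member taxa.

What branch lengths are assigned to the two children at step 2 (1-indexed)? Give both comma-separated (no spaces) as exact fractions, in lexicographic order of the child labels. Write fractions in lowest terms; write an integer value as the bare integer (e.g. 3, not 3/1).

29/4,-7/4

1. join A+X (d=4, Q=-43) ⇒ AX; edges |A|=7/4, |X|=9/4
  updated: d(AX,H)=11/2, d(AX,R)=12
2. join AX+H (d=11/2, Q=-41/2) ⇒ AHX; edges |AX|=29/4, |H|=-7/4
  updated: d(AHX,R)=19/4
3. join AHX+R (d=19/4) ⇒ AHRX; edges |AHX|=19/8, |R|=19/8
final tree: (((A:7/4,X:9/4):29/4,H:-7/4):19/8,R:19/8)
total length: 57/4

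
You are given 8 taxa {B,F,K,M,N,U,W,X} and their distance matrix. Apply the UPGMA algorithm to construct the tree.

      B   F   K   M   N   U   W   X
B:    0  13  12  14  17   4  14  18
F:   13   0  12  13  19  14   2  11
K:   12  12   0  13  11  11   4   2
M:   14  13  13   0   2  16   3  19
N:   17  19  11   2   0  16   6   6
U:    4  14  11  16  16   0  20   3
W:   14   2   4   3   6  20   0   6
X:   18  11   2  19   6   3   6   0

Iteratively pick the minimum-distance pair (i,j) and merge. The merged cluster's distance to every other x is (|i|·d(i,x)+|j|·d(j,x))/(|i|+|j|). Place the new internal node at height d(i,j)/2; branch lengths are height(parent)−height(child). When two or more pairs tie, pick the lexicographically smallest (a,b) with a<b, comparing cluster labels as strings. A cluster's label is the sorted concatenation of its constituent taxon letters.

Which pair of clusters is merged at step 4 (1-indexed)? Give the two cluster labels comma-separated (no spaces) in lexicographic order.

step 1: merge (F,W) at d=2; branch lengths F→1, W→1; new cluster FW
  updated: d(B,FW)=27/2, d(FW,K)=8, d(FW,M)=8, d(FW,N)=25/2, d(FW,U)=17, d(FW,X)=17/2
step 2: merge (K,X) at d=2; branch lengths K→1, X→1; new cluster KX
  updated: d(B,KX)=15, d(FW,KX)=33/4, d(KX,M)=16, d(KX,N)=17/2, d(KX,U)=7
step 3: merge (M,N) at d=2; branch lengths M→1, N→1; new cluster MN
  updated: d(B,MN)=31/2, d(FW,MN)=41/4, d(KX,MN)=49/4, d(MN,U)=16
step 4: merge (B,U) at d=4; branch lengths B→2, U→2; new cluster BU
  updated: d(BU,FW)=61/4, d(BU,KX)=11, d(BU,MN)=63/4
step 5: merge (FW,KX) at d=33/4; branch lengths FW→25/8, KX→25/8; new cluster FKWX
  updated: d(BU,FKWX)=105/8, d(FKWX,MN)=45/4
step 6: merge (FKWX,MN) at d=45/4; branch lengths FKWX→3/2, MN→37/8; new cluster FKMNWX
  updated: d(BU,FKMNWX)=14
step 7: merge (BU,FKMNWX) at d=14; branch lengths BU→5, FKMNWX→11/8; new cluster BFKMNUWX
final tree: ((B:2,U:2):5,(((F:1,W:1):25/8,(K:1,X:1):25/8):3/2,(M:1,N:1):37/8):11/8)
total length: 115/4

B,U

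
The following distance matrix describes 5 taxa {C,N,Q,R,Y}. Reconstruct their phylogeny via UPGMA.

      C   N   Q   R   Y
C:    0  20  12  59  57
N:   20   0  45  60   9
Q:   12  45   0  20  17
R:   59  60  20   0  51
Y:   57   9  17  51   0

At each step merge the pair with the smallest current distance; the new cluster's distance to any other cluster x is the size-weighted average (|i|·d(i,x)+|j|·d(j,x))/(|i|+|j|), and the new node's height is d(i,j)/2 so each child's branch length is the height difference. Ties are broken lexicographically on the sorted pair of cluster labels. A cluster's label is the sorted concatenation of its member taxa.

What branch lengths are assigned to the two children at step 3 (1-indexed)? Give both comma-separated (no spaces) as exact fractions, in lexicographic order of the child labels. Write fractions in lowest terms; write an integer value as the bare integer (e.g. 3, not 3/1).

1. join N+Y (d=9) ⇒ NY; edges |N|=9/2, |Y|=9/2
  updated: d(C,NY)=77/2, d(NY,Q)=31, d(NY,R)=111/2
2. join C+Q (d=12) ⇒ CQ; edges |C|=6, |Q|=6
  updated: d(CQ,NY)=139/4, d(CQ,R)=79/2
3. join CQ+NY (d=139/4) ⇒ CNQY; edges |CQ|=91/8, |NY|=103/8
  updated: d(CNQY,R)=95/2
4. join CNQY+R (d=95/2) ⇒ CNQRY; edges |CNQY|=51/8, |R|=95/4
final tree: (((C:6,Q:6):91/8,(N:9/2,Y:9/2):103/8):51/8,R:95/4)
total length: 603/8

91/8,103/8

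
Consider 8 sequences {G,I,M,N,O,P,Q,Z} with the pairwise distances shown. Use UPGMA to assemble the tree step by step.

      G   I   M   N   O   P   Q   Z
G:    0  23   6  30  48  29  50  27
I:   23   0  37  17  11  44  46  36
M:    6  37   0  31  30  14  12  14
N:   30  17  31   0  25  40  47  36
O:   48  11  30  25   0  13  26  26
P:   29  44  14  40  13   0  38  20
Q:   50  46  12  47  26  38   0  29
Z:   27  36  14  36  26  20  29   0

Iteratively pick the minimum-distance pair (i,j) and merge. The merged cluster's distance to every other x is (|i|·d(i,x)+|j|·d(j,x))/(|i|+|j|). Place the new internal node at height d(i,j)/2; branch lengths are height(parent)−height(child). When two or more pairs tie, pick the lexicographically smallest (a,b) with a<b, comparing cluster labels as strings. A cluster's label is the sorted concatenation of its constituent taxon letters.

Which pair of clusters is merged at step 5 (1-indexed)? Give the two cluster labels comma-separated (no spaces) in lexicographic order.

IO,N

iteration 1: select G,M (d=6); attach at lengths (3, 3); label the merged cluster GM
  updated: d(GM,I)=30, d(GM,N)=61/2, d(GM,O)=39, d(GM,P)=43/2, d(GM,Q)=31, d(GM,Z)=41/2
iteration 2: select I,O (d=11); attach at lengths (11/2, 11/2); label the merged cluster IO
  updated: d(GM,IO)=69/2, d(IO,N)=21, d(IO,P)=57/2, d(IO,Q)=36, d(IO,Z)=31
iteration 3: select P,Z (d=20); attach at lengths (10, 10); label the merged cluster PZ
  updated: d(GM,PZ)=21, d(IO,PZ)=119/4, d(N,PZ)=38, d(PZ,Q)=67/2
iteration 4: select GM,PZ (d=21); attach at lengths (15/2, 1/2); label the merged cluster GMPZ
  updated: d(GMPZ,IO)=257/8, d(GMPZ,N)=137/4, d(GMPZ,Q)=129/4
iteration 5: select IO,N (d=21); attach at lengths (5, 21/2); label the merged cluster INO
  updated: d(GMPZ,INO)=197/6, d(INO,Q)=119/3
iteration 6: select GMPZ,Q (d=129/4); attach at lengths (45/8, 129/8); label the merged cluster GMPQZ
  updated: d(GMPQZ,INO)=171/5
iteration 7: select GMPQZ,INO (d=171/5); attach at lengths (39/40, 33/5); label the merged cluster GIMNOPQZ
final tree: ((((G:3,M:3):15/2,(P:10,Z:10):1/2):45/8,Q:129/8):39/40,((I:11/2,O:11/2):5,N:21/2):33/5)
total length: 3593/40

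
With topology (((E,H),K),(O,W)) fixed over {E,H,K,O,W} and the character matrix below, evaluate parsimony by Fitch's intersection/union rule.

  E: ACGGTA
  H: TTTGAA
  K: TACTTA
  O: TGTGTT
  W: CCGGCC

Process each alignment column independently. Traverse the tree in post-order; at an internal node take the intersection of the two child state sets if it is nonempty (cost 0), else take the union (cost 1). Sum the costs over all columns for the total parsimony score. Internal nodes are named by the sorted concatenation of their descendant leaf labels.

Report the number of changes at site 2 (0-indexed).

3

site 0, node EH: E={A} ∪ H={T} → {A,T} (+1)
site 0, node EHK: EH={A,T} ∩ K={T} → {T} (+0)
site 0, node OW: O={T} ∪ W={C} → {C,T} (+1)
site 0, node EHKOW: EHK={T} ∩ OW={C,T} → {T} (+0)
site 1, node EH: E={C} ∪ H={T} → {C,T} (+1)
site 1, node EHK: EH={C,T} ∪ K={A} → {A,C,T} (+1)
site 1, node OW: O={G} ∪ W={C} → {C,G} (+1)
site 1, node EHKOW: EHK={A,C,T} ∩ OW={C,G} → {C} (+0)
site 2, node EH: E={G} ∪ H={T} → {G,T} (+1)
site 2, node EHK: EH={G,T} ∪ K={C} → {C,G,T} (+1)
site 2, node OW: O={T} ∪ W={G} → {G,T} (+1)
site 2, node EHKOW: EHK={C,G,T} ∩ OW={G,T} → {G,T} (+0)
site 3, node EH: E={G} ∩ H={G} → {G} (+0)
site 3, node EHK: EH={G} ∪ K={T} → {G,T} (+1)
site 3, node OW: O={G} ∩ W={G} → {G} (+0)
site 3, node EHKOW: EHK={G,T} ∩ OW={G} → {G} (+0)
site 4, node EH: E={T} ∪ H={A} → {A,T} (+1)
site 4, node EHK: EH={A,T} ∩ K={T} → {T} (+0)
site 4, node OW: O={T} ∪ W={C} → {C,T} (+1)
site 4, node EHKOW: EHK={T} ∩ OW={C,T} → {T} (+0)
site 5, node EH: E={A} ∩ H={A} → {A} (+0)
site 5, node EHK: EH={A} ∩ K={A} → {A} (+0)
site 5, node OW: O={T} ∪ W={C} → {C,T} (+1)
site 5, node EHKOW: EHK={A} ∪ OW={C,T} → {A,C,T} (+1)
per-site changes: [2, 3, 3, 1, 2, 2]; total = 13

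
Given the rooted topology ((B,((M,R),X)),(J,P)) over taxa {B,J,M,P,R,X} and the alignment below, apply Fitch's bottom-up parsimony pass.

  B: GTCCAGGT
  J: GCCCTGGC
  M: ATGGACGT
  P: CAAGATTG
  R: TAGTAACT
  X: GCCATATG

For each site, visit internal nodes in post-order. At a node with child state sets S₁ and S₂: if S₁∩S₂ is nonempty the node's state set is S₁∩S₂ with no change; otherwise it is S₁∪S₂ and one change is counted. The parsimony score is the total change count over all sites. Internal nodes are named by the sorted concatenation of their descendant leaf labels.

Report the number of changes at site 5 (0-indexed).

3

[col 0] MR: children M:{A}, R:{T} ∪→ {A,T}; cost 1
[col 0] MRX: children MR:{A,T}, X:{G} ∪→ {A,G,T}; cost 1
[col 0] BMRX: children B:{G}, MRX:{A,G,T} ∩→ {G}; cost 0
[col 0] JP: children J:{G}, P:{C} ∪→ {C,G}; cost 1
[col 0] BJMPRX: children BMRX:{G}, JP:{C,G} ∩→ {G}; cost 0
[col 1] MR: children M:{T}, R:{A} ∪→ {A,T}; cost 1
[col 1] MRX: children MR:{A,T}, X:{C} ∪→ {A,C,T}; cost 1
[col 1] BMRX: children B:{T}, MRX:{A,C,T} ∩→ {T}; cost 0
[col 1] JP: children J:{C}, P:{A} ∪→ {A,C}; cost 1
[col 1] BJMPRX: children BMRX:{T}, JP:{A,C} ∪→ {A,C,T}; cost 1
[col 2] MR: children M:{G}, R:{G} ∩→ {G}; cost 0
[col 2] MRX: children MR:{G}, X:{C} ∪→ {C,G}; cost 1
[col 2] BMRX: children B:{C}, MRX:{C,G} ∩→ {C}; cost 0
[col 2] JP: children J:{C}, P:{A} ∪→ {A,C}; cost 1
[col 2] BJMPRX: children BMRX:{C}, JP:{A,C} ∩→ {C}; cost 0
[col 3] MR: children M:{G}, R:{T} ∪→ {G,T}; cost 1
[col 3] MRX: children MR:{G,T}, X:{A} ∪→ {A,G,T}; cost 1
[col 3] BMRX: children B:{C}, MRX:{A,G,T} ∪→ {A,C,G,T}; cost 1
[col 3] JP: children J:{C}, P:{G} ∪→ {C,G}; cost 1
[col 3] BJMPRX: children BMRX:{A,C,G,T}, JP:{C,G} ∩→ {C,G}; cost 0
[col 4] MR: children M:{A}, R:{A} ∩→ {A}; cost 0
[col 4] MRX: children MR:{A}, X:{T} ∪→ {A,T}; cost 1
[col 4] BMRX: children B:{A}, MRX:{A,T} ∩→ {A}; cost 0
[col 4] JP: children J:{T}, P:{A} ∪→ {A,T}; cost 1
[col 4] BJMPRX: children BMRX:{A}, JP:{A,T} ∩→ {A}; cost 0
[col 5] MR: children M:{C}, R:{A} ∪→ {A,C}; cost 1
[col 5] MRX: children MR:{A,C}, X:{A} ∩→ {A}; cost 0
[col 5] BMRX: children B:{G}, MRX:{A} ∪→ {A,G}; cost 1
[col 5] JP: children J:{G}, P:{T} ∪→ {G,T}; cost 1
[col 5] BJMPRX: children BMRX:{A,G}, JP:{G,T} ∩→ {G}; cost 0
[col 6] MR: children M:{G}, R:{C} ∪→ {C,G}; cost 1
[col 6] MRX: children MR:{C,G}, X:{T} ∪→ {C,G,T}; cost 1
[col 6] BMRX: children B:{G}, MRX:{C,G,T} ∩→ {G}; cost 0
[col 6] JP: children J:{G}, P:{T} ∪→ {G,T}; cost 1
[col 6] BJMPRX: children BMRX:{G}, JP:{G,T} ∩→ {G}; cost 0
[col 7] MR: children M:{T}, R:{T} ∩→ {T}; cost 0
[col 7] MRX: children MR:{T}, X:{G} ∪→ {G,T}; cost 1
[col 7] BMRX: children B:{T}, MRX:{G,T} ∩→ {T}; cost 0
[col 7] JP: children J:{C}, P:{G} ∪→ {C,G}; cost 1
[col 7] BJMPRX: children BMRX:{T}, JP:{C,G} ∪→ {C,G,T}; cost 1
per-site changes: [3, 4, 2, 4, 2, 3, 3, 3]; total = 24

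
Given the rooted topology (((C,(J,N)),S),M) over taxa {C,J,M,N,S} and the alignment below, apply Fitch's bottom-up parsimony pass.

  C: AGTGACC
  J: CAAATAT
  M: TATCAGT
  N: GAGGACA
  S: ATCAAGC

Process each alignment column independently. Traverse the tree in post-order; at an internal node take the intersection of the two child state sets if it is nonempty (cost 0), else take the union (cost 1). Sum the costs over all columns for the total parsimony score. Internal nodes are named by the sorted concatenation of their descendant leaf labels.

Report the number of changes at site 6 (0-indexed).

3

JN@0: {C} ∪ {G} = {C,G} (union, +1)
CJN@0: {A} ∪ {C,G} = {A,C,G} (union, +1)
CJNS@0: {A,C,G} ∩ {A} = {A} (intersection, +0)
CJMNS@0: {A} ∪ {T} = {A,T} (union, +1)
JN@1: {A} ∩ {A} = {A} (intersection, +0)
CJN@1: {G} ∪ {A} = {A,G} (union, +1)
CJNS@1: {A,G} ∪ {T} = {A,G,T} (union, +1)
CJMNS@1: {A,G,T} ∩ {A} = {A} (intersection, +0)
JN@2: {A} ∪ {G} = {A,G} (union, +1)
CJN@2: {T} ∪ {A,G} = {A,G,T} (union, +1)
CJNS@2: {A,G,T} ∪ {C} = {A,C,G,T} (union, +1)
CJMNS@2: {A,C,G,T} ∩ {T} = {T} (intersection, +0)
JN@3: {A} ∪ {G} = {A,G} (union, +1)
CJN@3: {G} ∩ {A,G} = {G} (intersection, +0)
CJNS@3: {G} ∪ {A} = {A,G} (union, +1)
CJMNS@3: {A,G} ∪ {C} = {A,C,G} (union, +1)
JN@4: {T} ∪ {A} = {A,T} (union, +1)
CJN@4: {A} ∩ {A,T} = {A} (intersection, +0)
CJNS@4: {A} ∩ {A} = {A} (intersection, +0)
CJMNS@4: {A} ∩ {A} = {A} (intersection, +0)
JN@5: {A} ∪ {C} = {A,C} (union, +1)
CJN@5: {C} ∩ {A,C} = {C} (intersection, +0)
CJNS@5: {C} ∪ {G} = {C,G} (union, +1)
CJMNS@5: {C,G} ∩ {G} = {G} (intersection, +0)
JN@6: {T} ∪ {A} = {A,T} (union, +1)
CJN@6: {C} ∪ {A,T} = {A,C,T} (union, +1)
CJNS@6: {A,C,T} ∩ {C} = {C} (intersection, +0)
CJMNS@6: {C} ∪ {T} = {C,T} (union, +1)
per-site changes: [3, 2, 3, 3, 1, 2, 3]; total = 17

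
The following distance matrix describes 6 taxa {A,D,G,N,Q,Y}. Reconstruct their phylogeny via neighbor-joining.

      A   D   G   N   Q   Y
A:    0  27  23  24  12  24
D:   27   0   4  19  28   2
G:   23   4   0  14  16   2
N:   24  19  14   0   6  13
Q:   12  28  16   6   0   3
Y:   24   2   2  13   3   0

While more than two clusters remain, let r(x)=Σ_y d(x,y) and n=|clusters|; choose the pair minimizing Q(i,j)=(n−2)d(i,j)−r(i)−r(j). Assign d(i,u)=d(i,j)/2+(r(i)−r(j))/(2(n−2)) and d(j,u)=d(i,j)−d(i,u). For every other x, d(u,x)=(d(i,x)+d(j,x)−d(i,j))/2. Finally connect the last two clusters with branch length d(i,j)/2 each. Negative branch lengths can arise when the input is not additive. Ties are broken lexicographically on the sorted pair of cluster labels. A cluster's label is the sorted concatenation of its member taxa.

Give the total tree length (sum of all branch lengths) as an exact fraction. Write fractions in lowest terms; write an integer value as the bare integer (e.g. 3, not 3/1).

265/8

iteration 1: select A,Q (d=12, Q=-127); attach at lengths (93/8, 3/8); label the merged cluster AQ
  updated: d(AQ,D)=43/2, d(AQ,G)=27/2, d(AQ,N)=9, d(AQ,Y)=15/2
iteration 2: select AQ,N (d=9, Q=-159/2); attach at lengths (47/12, 61/12); label the merged cluster ANQ
  updated: d(ANQ,D)=63/4, d(ANQ,G)=37/4, d(ANQ,Y)=23/4
iteration 3: select ANQ,Y (d=23/4, Q=-29); attach at lengths (65/8, -19/8); label the merged cluster ANQY
  updated: d(ANQY,D)=6, d(ANQY,G)=11/4
iteration 4: select ANQY,D (d=6, Q=-51/4); attach at lengths (19/8, 29/8); label the merged cluster ADNQY
  updated: d(ADNQY,G)=3/8
iteration 5: select ADNQY,G (d=3/8); attach at lengths (3/16, 3/16); label the merged cluster ADGNQY
final tree: (((((A:93/8,Q:3/8):47/12,N:61/12):65/8,Y:-19/8):19/8,D:29/8):3/16,G:3/16)
total length: 265/8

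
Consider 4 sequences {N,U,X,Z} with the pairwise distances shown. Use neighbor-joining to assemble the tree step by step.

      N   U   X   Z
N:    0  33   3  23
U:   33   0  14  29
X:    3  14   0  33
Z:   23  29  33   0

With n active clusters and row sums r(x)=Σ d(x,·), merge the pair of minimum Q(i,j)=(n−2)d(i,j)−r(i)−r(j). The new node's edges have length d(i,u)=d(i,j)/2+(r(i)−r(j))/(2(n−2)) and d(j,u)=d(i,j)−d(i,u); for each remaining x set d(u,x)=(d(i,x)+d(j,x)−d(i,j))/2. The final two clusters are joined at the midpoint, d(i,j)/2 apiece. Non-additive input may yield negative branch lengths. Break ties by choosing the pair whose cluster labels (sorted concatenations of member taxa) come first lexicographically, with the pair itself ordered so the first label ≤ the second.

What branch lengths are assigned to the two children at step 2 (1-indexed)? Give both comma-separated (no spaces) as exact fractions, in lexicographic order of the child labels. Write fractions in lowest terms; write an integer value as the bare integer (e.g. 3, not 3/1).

step 1: merge (N,X) at d=3, Q=-103; branch lengths N→15/4, X→-3/4; new cluster NX
  updated: d(NX,U)=22, d(NX,Z)=53/2
step 2: merge (NX,U) at d=22, Q=-155/2; branch lengths NX→39/4, U→49/4; new cluster NUX
  updated: d(NUX,Z)=67/4
step 3: merge (NUX,Z) at d=67/4; branch lengths NUX→67/8, Z→67/8; new cluster NUXZ
final tree: (((N:15/4,X:-3/4):39/4,U:49/4):67/8,Z:67/8)
total length: 167/4

39/4,49/4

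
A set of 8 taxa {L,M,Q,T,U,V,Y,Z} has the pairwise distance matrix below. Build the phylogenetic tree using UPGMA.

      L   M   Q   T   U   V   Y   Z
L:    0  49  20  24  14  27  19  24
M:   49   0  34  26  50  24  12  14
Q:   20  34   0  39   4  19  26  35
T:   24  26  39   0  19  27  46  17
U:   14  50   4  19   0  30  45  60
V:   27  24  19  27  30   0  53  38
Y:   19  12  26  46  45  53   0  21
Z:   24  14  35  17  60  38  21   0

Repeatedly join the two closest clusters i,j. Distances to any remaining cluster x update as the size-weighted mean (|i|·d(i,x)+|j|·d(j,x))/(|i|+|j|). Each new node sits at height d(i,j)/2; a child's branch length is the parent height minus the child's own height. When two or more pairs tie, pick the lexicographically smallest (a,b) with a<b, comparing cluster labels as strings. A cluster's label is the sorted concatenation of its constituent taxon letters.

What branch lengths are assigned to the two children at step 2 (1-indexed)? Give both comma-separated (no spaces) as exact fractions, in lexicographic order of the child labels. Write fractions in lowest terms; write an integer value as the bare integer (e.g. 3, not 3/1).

1. join Q+U (d=4) ⇒ QU; edges |Q|=2, |U|=2
  updated: d(L,QU)=17, d(M,QU)=42, d(QU,T)=29, d(QU,V)=49/2, d(QU,Y)=71/2, d(QU,Z)=95/2
2. join M+Y (d=12) ⇒ MY; edges |M|=6, |Y|=6
  updated: d(L,MY)=34, d(MY,QU)=155/4, d(MY,T)=36, d(MY,V)=77/2, d(MY,Z)=35/2
3. join L+QU (d=17) ⇒ LQU; edges |L|=17/2, |QU|=13/2
  updated: d(LQU,MY)=223/6, d(LQU,T)=82/3, d(LQU,V)=76/3, d(LQU,Z)=119/3
4. join T+Z (d=17) ⇒ TZ; edges |T|=17/2, |Z|=17/2
  updated: d(LQU,TZ)=67/2, d(MY,TZ)=107/4, d(TZ,V)=65/2
5. join LQU+V (d=76/3) ⇒ LQUV; edges |LQU|=25/6, |V|=38/3
  updated: d(LQUV,MY)=75/2, d(LQUV,TZ)=133/4
6. join MY+TZ (d=107/4) ⇒ MTYZ; edges |MY|=59/8, |TZ|=39/8
  updated: d(LQUV,MTYZ)=283/8
7. join LQUV+MTYZ (d=283/8) ⇒ LMQTUVYZ; edges |LQUV|=241/48, |MTYZ|=69/16
final tree: (((L:17/2,(Q:2,U:2):13/2):25/6,V:38/3):241/48,((M:6,Y:6):59/8,(T:17/2,Z:17/2):39/8):69/16)
total length: 1037/12

6,6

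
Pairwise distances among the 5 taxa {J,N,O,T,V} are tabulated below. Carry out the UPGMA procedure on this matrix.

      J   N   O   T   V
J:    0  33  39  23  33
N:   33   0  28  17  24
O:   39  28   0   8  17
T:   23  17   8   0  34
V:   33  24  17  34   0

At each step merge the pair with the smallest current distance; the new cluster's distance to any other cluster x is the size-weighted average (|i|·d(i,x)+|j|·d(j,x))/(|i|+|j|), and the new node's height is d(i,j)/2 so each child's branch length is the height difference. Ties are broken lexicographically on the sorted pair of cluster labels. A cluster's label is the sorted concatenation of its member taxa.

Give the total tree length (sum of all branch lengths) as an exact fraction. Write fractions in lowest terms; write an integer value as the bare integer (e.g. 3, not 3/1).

iteration 1: select O,T (d=8); attach at lengths (4, 4); label the merged cluster OT
  updated: d(J,OT)=31, d(N,OT)=45/2, d(OT,V)=51/2
iteration 2: select N,OT (d=45/2); attach at lengths (45/4, 29/4); label the merged cluster NOT
  updated: d(J,NOT)=95/3, d(NOT,V)=25
iteration 3: select NOT,V (d=25); attach at lengths (5/4, 25/2); label the merged cluster NOTV
  updated: d(J,NOTV)=32
iteration 4: select J,NOTV (d=32); attach at lengths (16, 7/2); label the merged cluster JNOTV
final tree: (J:16,((N:45/4,(O:4,T:4):29/4):5/4,V:25/2):7/2)
total length: 239/4

239/4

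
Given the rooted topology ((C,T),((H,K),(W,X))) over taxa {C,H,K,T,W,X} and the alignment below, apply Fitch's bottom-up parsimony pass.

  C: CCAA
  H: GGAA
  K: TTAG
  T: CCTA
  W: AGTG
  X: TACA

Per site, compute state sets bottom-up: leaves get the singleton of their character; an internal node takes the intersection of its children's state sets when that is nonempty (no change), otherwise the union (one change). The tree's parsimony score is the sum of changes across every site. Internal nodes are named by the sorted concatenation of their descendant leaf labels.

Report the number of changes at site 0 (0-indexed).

3

CT@0: {C} ∩ {C} = {C} (intersection, +0)
HK@0: {G} ∪ {T} = {G,T} (union, +1)
WX@0: {A} ∪ {T} = {A,T} (union, +1)
HKWX@0: {G,T} ∩ {A,T} = {T} (intersection, +0)
CHKTWX@0: {C} ∪ {T} = {C,T} (union, +1)
CT@1: {C} ∩ {C} = {C} (intersection, +0)
HK@1: {G} ∪ {T} = {G,T} (union, +1)
WX@1: {G} ∪ {A} = {A,G} (union, +1)
HKWX@1: {G,T} ∩ {A,G} = {G} (intersection, +0)
CHKTWX@1: {C} ∪ {G} = {C,G} (union, +1)
CT@2: {A} ∪ {T} = {A,T} (union, +1)
HK@2: {A} ∩ {A} = {A} (intersection, +0)
WX@2: {T} ∪ {C} = {C,T} (union, +1)
HKWX@2: {A} ∪ {C,T} = {A,C,T} (union, +1)
CHKTWX@2: {A,T} ∩ {A,C,T} = {A,T} (intersection, +0)
CT@3: {A} ∩ {A} = {A} (intersection, +0)
HK@3: {A} ∪ {G} = {A,G} (union, +1)
WX@3: {G} ∪ {A} = {A,G} (union, +1)
HKWX@3: {A,G} ∩ {A,G} = {A,G} (intersection, +0)
CHKTWX@3: {A} ∩ {A,G} = {A} (intersection, +0)
per-site changes: [3, 3, 3, 2]; total = 11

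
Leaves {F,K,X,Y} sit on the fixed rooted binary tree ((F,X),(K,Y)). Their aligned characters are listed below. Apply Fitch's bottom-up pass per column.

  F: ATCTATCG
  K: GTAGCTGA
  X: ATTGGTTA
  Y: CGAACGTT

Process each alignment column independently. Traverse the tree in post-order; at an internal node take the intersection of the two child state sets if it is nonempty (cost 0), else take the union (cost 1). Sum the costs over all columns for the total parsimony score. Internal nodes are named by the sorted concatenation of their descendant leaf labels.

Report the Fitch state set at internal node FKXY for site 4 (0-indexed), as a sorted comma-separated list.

FX@0: {A} ∩ {A} = {A} (intersection, +0)
KY@0: {G} ∪ {C} = {C,G} (union, +1)
FKXY@0: {A} ∪ {C,G} = {A,C,G} (union, +1)
FX@1: {T} ∩ {T} = {T} (intersection, +0)
KY@1: {T} ∪ {G} = {G,T} (union, +1)
FKXY@1: {T} ∩ {G,T} = {T} (intersection, +0)
FX@2: {C} ∪ {T} = {C,T} (union, +1)
KY@2: {A} ∩ {A} = {A} (intersection, +0)
FKXY@2: {C,T} ∪ {A} = {A,C,T} (union, +1)
FX@3: {T} ∪ {G} = {G,T} (union, +1)
KY@3: {G} ∪ {A} = {A,G} (union, +1)
FKXY@3: {G,T} ∩ {A,G} = {G} (intersection, +0)
FX@4: {A} ∪ {G} = {A,G} (union, +1)
KY@4: {C} ∩ {C} = {C} (intersection, +0)
FKXY@4: {A,G} ∪ {C} = {A,C,G} (union, +1)
FX@5: {T} ∩ {T} = {T} (intersection, +0)
KY@5: {T} ∪ {G} = {G,T} (union, +1)
FKXY@5: {T} ∩ {G,T} = {T} (intersection, +0)
FX@6: {C} ∪ {T} = {C,T} (union, +1)
KY@6: {G} ∪ {T} = {G,T} (union, +1)
FKXY@6: {C,T} ∩ {G,T} = {T} (intersection, +0)
FX@7: {G} ∪ {A} = {A,G} (union, +1)
KY@7: {A} ∪ {T} = {A,T} (union, +1)
FKXY@7: {A,G} ∩ {A,T} = {A} (intersection, +0)
per-site changes: [2, 1, 2, 2, 2, 1, 2, 2]; total = 14

A,C,G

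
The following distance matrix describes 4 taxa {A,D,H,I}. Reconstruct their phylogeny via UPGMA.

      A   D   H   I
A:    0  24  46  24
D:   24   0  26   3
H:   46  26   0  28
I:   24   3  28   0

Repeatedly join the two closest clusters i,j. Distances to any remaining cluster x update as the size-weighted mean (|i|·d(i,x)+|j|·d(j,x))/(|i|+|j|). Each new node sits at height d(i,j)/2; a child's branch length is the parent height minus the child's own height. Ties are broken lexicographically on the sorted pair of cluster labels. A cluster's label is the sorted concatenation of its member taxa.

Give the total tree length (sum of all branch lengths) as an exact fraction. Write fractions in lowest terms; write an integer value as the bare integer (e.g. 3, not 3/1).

281/6

1. join D+I (d=3) ⇒ DI; edges |D|=3/2, |I|=3/2
  updated: d(A,DI)=24, d(DI,H)=27
2. join A+DI (d=24) ⇒ ADI; edges |A|=12, |DI|=21/2
  updated: d(ADI,H)=100/3
3. join ADI+H (d=100/3) ⇒ ADHI; edges |ADI|=14/3, |H|=50/3
final tree: ((A:12,(D:3/2,I:3/2):21/2):14/3,H:50/3)
total length: 281/6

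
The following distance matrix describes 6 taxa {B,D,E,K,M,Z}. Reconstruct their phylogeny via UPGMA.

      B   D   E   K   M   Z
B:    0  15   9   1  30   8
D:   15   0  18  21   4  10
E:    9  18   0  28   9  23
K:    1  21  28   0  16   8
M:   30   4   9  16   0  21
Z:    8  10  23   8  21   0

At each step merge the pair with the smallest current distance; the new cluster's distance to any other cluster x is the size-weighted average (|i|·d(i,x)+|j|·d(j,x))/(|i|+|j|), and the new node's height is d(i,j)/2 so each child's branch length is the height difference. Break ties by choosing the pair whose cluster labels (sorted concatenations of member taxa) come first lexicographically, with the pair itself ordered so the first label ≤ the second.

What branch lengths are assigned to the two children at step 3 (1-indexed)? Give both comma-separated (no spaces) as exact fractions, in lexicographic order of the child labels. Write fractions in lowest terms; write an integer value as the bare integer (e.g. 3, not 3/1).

step 1: merge (B,K) at d=1; branch lengths B→1/2, K→1/2; new cluster BK
  updated: d(BK,D)=18, d(BK,E)=37/2, d(BK,M)=23, d(BK,Z)=8
step 2: merge (D,M) at d=4; branch lengths D→2, M→2; new cluster DM
  updated: d(BK,DM)=41/2, d(DM,E)=27/2, d(DM,Z)=31/2
step 3: merge (BK,Z) at d=8; branch lengths BK→7/2, Z→4; new cluster BKZ
  updated: d(BKZ,DM)=113/6, d(BKZ,E)=20
step 4: merge (DM,E) at d=27/2; branch lengths DM→19/4, E→27/4; new cluster DEM
  updated: d(BKZ,DEM)=173/9
step 5: merge (BKZ,DEM) at d=173/9; branch lengths BKZ→101/18, DEM→103/36; new cluster BDEKMZ
final tree: (((B:1/2,K:1/2):7/2,Z:4):101/18,((D:2,M:2):19/4,E:27/4):103/36)
total length: 1169/36

7/2,4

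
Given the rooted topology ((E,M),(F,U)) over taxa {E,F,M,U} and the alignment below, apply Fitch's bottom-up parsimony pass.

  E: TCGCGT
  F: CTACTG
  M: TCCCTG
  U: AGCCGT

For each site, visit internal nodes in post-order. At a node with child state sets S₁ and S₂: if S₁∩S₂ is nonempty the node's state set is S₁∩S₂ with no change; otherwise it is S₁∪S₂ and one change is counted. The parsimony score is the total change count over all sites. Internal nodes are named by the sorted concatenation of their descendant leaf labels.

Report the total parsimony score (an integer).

site 0, node EM: E={T} ∩ M={T} → {T} (+0)
site 0, node FU: F={C} ∪ U={A} → {A,C} (+1)
site 0, node EFMU: EM={T} ∪ FU={A,C} → {A,C,T} (+1)
site 1, node EM: E={C} ∩ M={C} → {C} (+0)
site 1, node FU: F={T} ∪ U={G} → {G,T} (+1)
site 1, node EFMU: EM={C} ∪ FU={G,T} → {C,G,T} (+1)
site 2, node EM: E={G} ∪ M={C} → {C,G} (+1)
site 2, node FU: F={A} ∪ U={C} → {A,C} (+1)
site 2, node EFMU: EM={C,G} ∩ FU={A,C} → {C} (+0)
site 3, node EM: E={C} ∩ M={C} → {C} (+0)
site 3, node FU: F={C} ∩ U={C} → {C} (+0)
site 3, node EFMU: EM={C} ∩ FU={C} → {C} (+0)
site 4, node EM: E={G} ∪ M={T} → {G,T} (+1)
site 4, node FU: F={T} ∪ U={G} → {G,T} (+1)
site 4, node EFMU: EM={G,T} ∩ FU={G,T} → {G,T} (+0)
site 5, node EM: E={T} ∪ M={G} → {G,T} (+1)
site 5, node FU: F={G} ∪ U={T} → {G,T} (+1)
site 5, node EFMU: EM={G,T} ∩ FU={G,T} → {G,T} (+0)
per-site changes: [2, 2, 2, 0, 2, 2]; total = 10

10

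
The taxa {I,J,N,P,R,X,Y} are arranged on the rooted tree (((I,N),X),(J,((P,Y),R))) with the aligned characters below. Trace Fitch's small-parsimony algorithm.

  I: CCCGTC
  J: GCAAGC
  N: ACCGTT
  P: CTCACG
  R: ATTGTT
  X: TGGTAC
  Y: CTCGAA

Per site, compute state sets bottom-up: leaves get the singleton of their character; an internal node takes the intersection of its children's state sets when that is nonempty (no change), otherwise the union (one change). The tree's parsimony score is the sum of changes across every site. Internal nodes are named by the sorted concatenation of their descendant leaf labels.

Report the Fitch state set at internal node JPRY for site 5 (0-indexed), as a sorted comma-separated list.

IN@0: {C} ∪ {A} = {A,C} (union, +1)
INX@0: {A,C} ∪ {T} = {A,C,T} (union, +1)
PY@0: {C} ∩ {C} = {C} (intersection, +0)
PRY@0: {C} ∪ {A} = {A,C} (union, +1)
JPRY@0: {G} ∪ {A,C} = {A,C,G} (union, +1)
IJNPRXY@0: {A,C,T} ∩ {A,C,G} = {A,C} (intersection, +0)
IN@1: {C} ∩ {C} = {C} (intersection, +0)
INX@1: {C} ∪ {G} = {C,G} (union, +1)
PY@1: {T} ∩ {T} = {T} (intersection, +0)
PRY@1: {T} ∩ {T} = {T} (intersection, +0)
JPRY@1: {C} ∪ {T} = {C,T} (union, +1)
IJNPRXY@1: {C,G} ∩ {C,T} = {C} (intersection, +0)
IN@2: {C} ∩ {C} = {C} (intersection, +0)
INX@2: {C} ∪ {G} = {C,G} (union, +1)
PY@2: {C} ∩ {C} = {C} (intersection, +0)
PRY@2: {C} ∪ {T} = {C,T} (union, +1)
JPRY@2: {A} ∪ {C,T} = {A,C,T} (union, +1)
IJNPRXY@2: {C,G} ∩ {A,C,T} = {C} (intersection, +0)
IN@3: {G} ∩ {G} = {G} (intersection, +0)
INX@3: {G} ∪ {T} = {G,T} (union, +1)
PY@3: {A} ∪ {G} = {A,G} (union, +1)
PRY@3: {A,G} ∩ {G} = {G} (intersection, +0)
JPRY@3: {A} ∪ {G} = {A,G} (union, +1)
IJNPRXY@3: {G,T} ∩ {A,G} = {G} (intersection, +0)
IN@4: {T} ∩ {T} = {T} (intersection, +0)
INX@4: {T} ∪ {A} = {A,T} (union, +1)
PY@4: {C} ∪ {A} = {A,C} (union, +1)
PRY@4: {A,C} ∪ {T} = {A,C,T} (union, +1)
JPRY@4: {G} ∪ {A,C,T} = {A,C,G,T} (union, +1)
IJNPRXY@4: {A,T} ∩ {A,C,G,T} = {A,T} (intersection, +0)
IN@5: {C} ∪ {T} = {C,T} (union, +1)
INX@5: {C,T} ∩ {C} = {C} (intersection, +0)
PY@5: {G} ∪ {A} = {A,G} (union, +1)
PRY@5: {A,G} ∪ {T} = {A,G,T} (union, +1)
JPRY@5: {C} ∪ {A,G,T} = {A,C,G,T} (union, +1)
IJNPRXY@5: {C} ∩ {A,C,G,T} = {C} (intersection, +0)
per-site changes: [4, 2, 3, 3, 4, 4]; total = 20

A,C,G,T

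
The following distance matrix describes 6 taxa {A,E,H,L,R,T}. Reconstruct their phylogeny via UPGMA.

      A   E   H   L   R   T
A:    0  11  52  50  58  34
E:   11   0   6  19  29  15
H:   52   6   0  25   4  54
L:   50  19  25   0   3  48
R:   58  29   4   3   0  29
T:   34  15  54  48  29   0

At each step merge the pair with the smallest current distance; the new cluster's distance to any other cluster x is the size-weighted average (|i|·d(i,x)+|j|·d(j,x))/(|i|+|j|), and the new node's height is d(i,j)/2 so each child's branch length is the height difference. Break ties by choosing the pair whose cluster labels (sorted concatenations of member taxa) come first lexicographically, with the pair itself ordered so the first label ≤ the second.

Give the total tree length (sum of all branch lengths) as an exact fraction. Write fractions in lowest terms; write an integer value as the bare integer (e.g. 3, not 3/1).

step 1: merge (L,R) at d=3; branch lengths L→3/2, R→3/2; new cluster LR
  updated: d(A,LR)=54, d(E,LR)=24, d(H,LR)=29/2, d(LR,T)=77/2
step 2: merge (E,H) at d=6; branch lengths E→3, H→3; new cluster EH
  updated: d(A,EH)=63/2, d(EH,LR)=77/4, d(EH,T)=69/2
step 3: merge (EH,LR) at d=77/4; branch lengths EH→53/8, LR→65/8; new cluster EHLR
  updated: d(A,EHLR)=171/4, d(EHLR,T)=73/2
step 4: merge (A,T) at d=34; branch lengths A→17, T→17; new cluster AT
  updated: d(AT,EHLR)=317/8
step 5: merge (AT,EHLR) at d=317/8; branch lengths AT→45/16, EHLR→163/16; new cluster AEHLRT
final tree: ((A:17,T:17):45/16,((E:3,H:3):53/8,(L:3/2,R:3/2):65/8):163/16)
total length: 283/4

283/4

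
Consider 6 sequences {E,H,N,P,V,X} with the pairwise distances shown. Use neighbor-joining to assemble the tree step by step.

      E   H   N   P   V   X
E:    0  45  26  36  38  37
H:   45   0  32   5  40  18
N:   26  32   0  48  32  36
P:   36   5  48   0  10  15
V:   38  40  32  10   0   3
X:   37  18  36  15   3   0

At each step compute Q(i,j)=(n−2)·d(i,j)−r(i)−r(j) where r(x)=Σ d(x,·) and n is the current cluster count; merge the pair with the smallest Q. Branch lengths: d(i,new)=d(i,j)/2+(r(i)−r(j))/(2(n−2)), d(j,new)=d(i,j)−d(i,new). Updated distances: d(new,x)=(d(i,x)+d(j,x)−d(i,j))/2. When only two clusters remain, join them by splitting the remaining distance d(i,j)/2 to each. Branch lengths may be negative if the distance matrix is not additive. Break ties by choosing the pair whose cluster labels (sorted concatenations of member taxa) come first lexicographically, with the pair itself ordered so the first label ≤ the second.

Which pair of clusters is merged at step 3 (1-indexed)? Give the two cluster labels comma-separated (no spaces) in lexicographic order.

EN,HP

1. join E+N (d=26, Q=-252) ⇒ EN; edges |E|=14, |N|=12
  updated: d(EN,H)=51/2, d(EN,P)=29, d(EN,V)=22, d(EN,X)=47/2
2. join H+P (d=5, Q=-265/2) ⇒ HP; edges |H|=89/12, |P|=-29/12
  updated: d(EN,HP)=99/4, d(HP,V)=45/2, d(HP,X)=14
3. join EN+HP (d=99/4, Q=-82) ⇒ EHNP; edges |EN|=117/8, |HP|=81/8
  updated: d(EHNP,V)=79/8, d(EHNP,X)=51/8
4. join EHNP+V (d=79/8, Q=-77/4) ⇒ EHNPV; edges |EHNP|=53/8, |V|=13/4
  updated: d(EHNPV,X)=-1/4
5. join EHNPV+X (d=-1/4) ⇒ EHNPVX; edges |EHNPV|=-1/8, |X|=-1/8
final tree: ((((E:14,N:12):117/8,(H:89/12,P:-29/12):81/8):53/8,V:13/4):-1/8,X:-1/8)
total length: 523/8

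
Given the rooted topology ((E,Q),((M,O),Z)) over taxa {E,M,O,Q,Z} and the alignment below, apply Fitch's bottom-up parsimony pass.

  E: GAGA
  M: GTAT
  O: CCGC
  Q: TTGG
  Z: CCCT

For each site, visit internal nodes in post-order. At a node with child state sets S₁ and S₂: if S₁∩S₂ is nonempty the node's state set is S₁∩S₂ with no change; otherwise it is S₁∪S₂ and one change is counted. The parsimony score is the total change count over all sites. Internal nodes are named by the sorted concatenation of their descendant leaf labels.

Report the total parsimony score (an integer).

[col 0] EQ: children E:{G}, Q:{T} ∪→ {G,T}; cost 1
[col 0] MO: children M:{G}, O:{C} ∪→ {C,G}; cost 1
[col 0] MOZ: children MO:{C,G}, Z:{C} ∩→ {C}; cost 0
[col 0] EMOQZ: children EQ:{G,T}, MOZ:{C} ∪→ {C,G,T}; cost 1
[col 1] EQ: children E:{A}, Q:{T} ∪→ {A,T}; cost 1
[col 1] MO: children M:{T}, O:{C} ∪→ {C,T}; cost 1
[col 1] MOZ: children MO:{C,T}, Z:{C} ∩→ {C}; cost 0
[col 1] EMOQZ: children EQ:{A,T}, MOZ:{C} ∪→ {A,C,T}; cost 1
[col 2] EQ: children E:{G}, Q:{G} ∩→ {G}; cost 0
[col 2] MO: children M:{A}, O:{G} ∪→ {A,G}; cost 1
[col 2] MOZ: children MO:{A,G}, Z:{C} ∪→ {A,C,G}; cost 1
[col 2] EMOQZ: children EQ:{G}, MOZ:{A,C,G} ∩→ {G}; cost 0
[col 3] EQ: children E:{A}, Q:{G} ∪→ {A,G}; cost 1
[col 3] MO: children M:{T}, O:{C} ∪→ {C,T}; cost 1
[col 3] MOZ: children MO:{C,T}, Z:{T} ∩→ {T}; cost 0
[col 3] EMOQZ: children EQ:{A,G}, MOZ:{T} ∪→ {A,G,T}; cost 1
per-site changes: [3, 3, 2, 3]; total = 11

11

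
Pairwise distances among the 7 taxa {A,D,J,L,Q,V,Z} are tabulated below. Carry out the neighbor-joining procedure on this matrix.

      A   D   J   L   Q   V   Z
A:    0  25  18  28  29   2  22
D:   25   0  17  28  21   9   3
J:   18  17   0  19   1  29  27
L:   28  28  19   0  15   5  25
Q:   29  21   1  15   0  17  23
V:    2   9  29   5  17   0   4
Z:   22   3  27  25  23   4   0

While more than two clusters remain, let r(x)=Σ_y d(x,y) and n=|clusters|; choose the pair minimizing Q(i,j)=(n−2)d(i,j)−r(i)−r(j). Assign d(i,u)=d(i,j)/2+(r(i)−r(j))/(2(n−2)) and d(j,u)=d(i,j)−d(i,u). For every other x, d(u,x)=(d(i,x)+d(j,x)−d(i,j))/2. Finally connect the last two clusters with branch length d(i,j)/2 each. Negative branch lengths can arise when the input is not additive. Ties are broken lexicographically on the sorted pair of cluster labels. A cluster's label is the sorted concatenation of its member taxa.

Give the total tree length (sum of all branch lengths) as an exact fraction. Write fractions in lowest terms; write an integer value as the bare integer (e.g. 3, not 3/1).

step 1: merge (J,Q) at d=1, Q=-212; branch lengths J→1, Q→0; new cluster JQ
  updated: d(A,JQ)=23, d(D,JQ)=37/2, d(JQ,L)=33/2, d(JQ,V)=45/2, d(JQ,Z)=49/2
step 2: merge (D,Z) at d=3, Q=-150; branch lengths D→17/8, Z→7/8; new cluster DZ
  updated: d(A,DZ)=22, d(DZ,JQ)=20, d(DZ,L)=25, d(DZ,V)=5
step 3: merge (JQ,L) at d=33/2, Q=-107; branch lengths JQ→19/2, L→7; new cluster JLQ
  updated: d(A,JLQ)=69/4, d(DZ,JLQ)=57/4, d(JLQ,V)=11/2
step 4: merge (A,V) at d=2, Q=-199/4; branch lengths A→131/16, V→-99/16; new cluster AV
  updated: d(AV,DZ)=25/2, d(AV,JLQ)=83/8
step 5: merge (AV,DZ) at d=25/2, Q=-297/8; branch lengths AV→69/16, DZ→131/16; new cluster ADVZ
  updated: d(ADVZ,JLQ)=97/16
step 6: merge (ADVZ,JLQ) at d=97/16; branch lengths ADVZ→97/32, JLQ→97/32; new cluster ADJLQVZ
final tree: (((A:131/16,V:-99/16):69/16,(D:17/8,Z:7/8):131/16):97/32,((J:1,Q:0):19/2,L:7):97/32)
total length: 657/16

657/16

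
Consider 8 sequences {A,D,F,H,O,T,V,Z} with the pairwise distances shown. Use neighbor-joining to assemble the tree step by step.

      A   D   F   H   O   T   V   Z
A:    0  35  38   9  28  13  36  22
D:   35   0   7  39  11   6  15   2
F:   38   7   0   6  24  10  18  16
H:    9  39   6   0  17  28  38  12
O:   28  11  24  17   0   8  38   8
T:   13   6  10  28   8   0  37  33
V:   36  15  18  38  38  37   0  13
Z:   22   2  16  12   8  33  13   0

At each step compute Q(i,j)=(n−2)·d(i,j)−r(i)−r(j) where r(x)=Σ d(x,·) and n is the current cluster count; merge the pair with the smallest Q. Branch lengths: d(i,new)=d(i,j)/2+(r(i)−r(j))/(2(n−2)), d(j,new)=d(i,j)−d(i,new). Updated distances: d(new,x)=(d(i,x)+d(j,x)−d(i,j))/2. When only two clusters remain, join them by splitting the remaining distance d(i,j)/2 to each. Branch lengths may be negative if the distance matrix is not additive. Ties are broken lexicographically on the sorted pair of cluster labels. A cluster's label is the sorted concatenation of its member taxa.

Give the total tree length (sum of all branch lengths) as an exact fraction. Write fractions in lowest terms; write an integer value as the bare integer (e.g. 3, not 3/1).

1. join A+H (d=9, Q=-276) ⇒ AH; edges |A|=43/6, |H|=11/6
  updated: d(AH,D)=65/2, d(AH,F)=35/2, d(AH,O)=18, d(AH,T)=16, d(AH,V)=65/2, d(AH,Z)=25/2
2. join O+T (d=8, Q=-177) ⇒ OT; edges |O|=37/10, |T|=43/10
  updated: d(AH,OT)=13, d(D,OT)=9/2, d(F,OT)=13, d(OT,V)=67/2, d(OT,Z)=33/2
3. join AH+OT (d=13, Q=-273/2) ⇒ AHOT; edges |AH|=159/16, |OT|=49/16
  updated: d(AHOT,D)=12, d(AHOT,F)=35/4, d(AHOT,V)=53/2, d(AHOT,Z)=8
4. join AHOT+F (d=35/4, Q=-315/4) ⇒ AFHOT; edges |AHOT|=127/24, |F|=83/24
  updated: d(AFHOT,D)=41/8, d(AFHOT,V)=143/8, d(AFHOT,Z)=61/8
5. join AFHOT+D (d=41/8, Q=-85/2) ⇒ ADFHOT; edges |AFHOT|=75/16, |D|=7/16
  updated: d(ADFHOT,V)=111/8, d(ADFHOT,Z)=9/4
6. join ADFHOT+V (d=111/8, Q=-233/8) ⇒ ADFHOTV; edges |ADFHOT|=25/16, |V|=197/16
  updated: d(ADFHOTV,Z)=11/16
7. join ADFHOTV+Z (d=11/16) ⇒ ADFHOTVZ; edges |ADFHOTV|=11/32, |Z|=11/32
final tree: ((((((A:43/6,H:11/6):159/16,(O:37/10,T:43/10):49/16):127/24,F:83/24):75/16,D:7/16):25/16,V:197/16):11/32,Z:11/32)
total length: 935/16

935/16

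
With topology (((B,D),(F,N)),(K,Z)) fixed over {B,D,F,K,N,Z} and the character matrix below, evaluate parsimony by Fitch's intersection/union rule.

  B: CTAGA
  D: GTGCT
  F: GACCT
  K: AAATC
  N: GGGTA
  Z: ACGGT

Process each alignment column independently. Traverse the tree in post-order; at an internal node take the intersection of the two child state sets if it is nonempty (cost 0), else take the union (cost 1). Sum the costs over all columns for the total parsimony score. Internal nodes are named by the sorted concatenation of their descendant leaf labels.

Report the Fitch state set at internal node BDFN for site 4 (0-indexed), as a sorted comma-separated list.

site 0, node BD: B={C} ∪ D={G} → {C,G} (+1)
site 0, node FN: F={G} ∩ N={G} → {G} (+0)
site 0, node BDFN: BD={C,G} ∩ FN={G} → {G} (+0)
site 0, node KZ: K={A} ∩ Z={A} → {A} (+0)
site 0, node BDFKNZ: BDFN={G} ∪ KZ={A} → {A,G} (+1)
site 1, node BD: B={T} ∩ D={T} → {T} (+0)
site 1, node FN: F={A} ∪ N={G} → {A,G} (+1)
site 1, node BDFN: BD={T} ∪ FN={A,G} → {A,G,T} (+1)
site 1, node KZ: K={A} ∪ Z={C} → {A,C} (+1)
site 1, node BDFKNZ: BDFN={A,G,T} ∩ KZ={A,C} → {A} (+0)
site 2, node BD: B={A} ∪ D={G} → {A,G} (+1)
site 2, node FN: F={C} ∪ N={G} → {C,G} (+1)
site 2, node BDFN: BD={A,G} ∩ FN={C,G} → {G} (+0)
site 2, node KZ: K={A} ∪ Z={G} → {A,G} (+1)
site 2, node BDFKNZ: BDFN={G} ∩ KZ={A,G} → {G} (+0)
site 3, node BD: B={G} ∪ D={C} → {C,G} (+1)
site 3, node FN: F={C} ∪ N={T} → {C,T} (+1)
site 3, node BDFN: BD={C,G} ∩ FN={C,T} → {C} (+0)
site 3, node KZ: K={T} ∪ Z={G} → {G,T} (+1)
site 3, node BDFKNZ: BDFN={C} ∪ KZ={G,T} → {C,G,T} (+1)
site 4, node BD: B={A} ∪ D={T} → {A,T} (+1)
site 4, node FN: F={T} ∪ N={A} → {A,T} (+1)
site 4, node BDFN: BD={A,T} ∩ FN={A,T} → {A,T} (+0)
site 4, node KZ: K={C} ∪ Z={T} → {C,T} (+1)
site 4, node BDFKNZ: BDFN={A,T} ∩ KZ={C,T} → {T} (+0)
per-site changes: [2, 3, 3, 4, 3]; total = 15

A,T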